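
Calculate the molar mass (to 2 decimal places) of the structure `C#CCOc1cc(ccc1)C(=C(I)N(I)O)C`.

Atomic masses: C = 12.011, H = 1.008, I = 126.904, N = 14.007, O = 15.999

455.03

Molecular formula: C12H11I2NO2.
M = 12×12.011 + 11×1.008 + 2×126.904 + 1×14.007 + 2×15.999 = 455.03 g/mol.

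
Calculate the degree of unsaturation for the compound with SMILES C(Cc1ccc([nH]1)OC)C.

3

Molecular formula from the SMILES: C8H13NO.
DoU = (2C + 2 + N − H − X)/2 = (2·8 + 2 + 1 − 13 − 0)/2 = 6/2 = 3.
(Structurally: 1 ring(s) + 2 π bond(s) = 3.)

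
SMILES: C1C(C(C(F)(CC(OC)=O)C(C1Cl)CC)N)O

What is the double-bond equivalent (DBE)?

Molecular formula from the SMILES: C11H19ClFNO3.
DoU = (2C + 2 + N − H − X)/2 = (2·11 + 2 + 1 − 19 − 2)/2 = 4/2 = 2.
(Structurally: 1 ring(s) + 1 π bond(s) = 2.)

2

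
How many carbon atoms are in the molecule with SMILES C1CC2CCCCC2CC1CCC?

13

The symbol for carbon appears 13 times in the SMILES.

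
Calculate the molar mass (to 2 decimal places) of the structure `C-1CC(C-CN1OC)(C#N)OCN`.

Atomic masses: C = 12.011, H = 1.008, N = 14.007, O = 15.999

Molecular formula: C8H15N3O2.
M = 8×12.011 + 15×1.008 + 3×14.007 + 2×15.999 = 185.23 g/mol.

185.23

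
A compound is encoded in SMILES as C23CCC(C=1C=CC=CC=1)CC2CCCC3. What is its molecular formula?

Heavy atoms from the SMILES: 16 C.
Implicit hydrogens by atom environment:
  7 × C: 2 H each → 14
  5 × C (aromatic): 1 H each → 5
  3 × C: 1 H each → 3
  1 × C (aromatic): no H
  Total hydrogens = 22.
Molecular formula: C16H22

C16H22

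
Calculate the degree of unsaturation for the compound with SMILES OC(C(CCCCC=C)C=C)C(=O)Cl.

3

Molecular formula from the SMILES: C11H17ClO2.
DoU = (2C + 2 + N − H − X)/2 = (2·11 + 2 + 0 − 17 − 1)/2 = 6/2 = 3.
(Structurally: 0 ring(s) + 3 π bond(s) = 3.)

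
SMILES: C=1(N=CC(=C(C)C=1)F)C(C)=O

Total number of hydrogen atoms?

Hydrogens are implicit in SMILES; fill each atom to its normal valence:
  3 × C (aromatic): no H
  2 × C: 3 H each → 6
  2 × C (aromatic): 1 H each → 2
  1 × C: no H
  1 × F: no H
  1 × N (aromatic): no H
  1 × O: no H
  Total hydrogens = 8.

8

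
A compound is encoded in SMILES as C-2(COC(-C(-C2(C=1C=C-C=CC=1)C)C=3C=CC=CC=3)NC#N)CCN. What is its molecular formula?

C21H25N3O

Heavy atoms from the SMILES: 21 C, 3 N, 1 O.
Implicit hydrogens by atom environment:
  10 × C (aromatic): 1 H each → 10
  3 × C: 2 H each → 6
  3 × C: 1 H each → 3
  2 × C: no H
  2 × C (aromatic): no H
  1 × C: 3 H
  1 × N: 2 H
  1 × N: 1 H
  1 × N: no H
  1 × O: no H
  Total hydrogens = 25.
Molecular formula: C21H25N3O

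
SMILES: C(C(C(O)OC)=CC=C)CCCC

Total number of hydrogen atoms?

Hydrogens are implicit in SMILES; fill each atom to its normal valence:
  5 × C: 2 H each → 10
  3 × C: 1 H each → 3
  2 × C: 3 H each → 6
  1 × C: no H
  1 × O: 1 H
  1 × O: no H
  Total hydrogens = 20.

20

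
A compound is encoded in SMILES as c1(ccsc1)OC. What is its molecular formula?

Heavy atoms from the SMILES: 5 C, 1 O, 1 S.
Implicit hydrogens by atom environment:
  3 × C (aromatic): 1 H each → 3
  1 × C: 3 H
  1 × C (aromatic): no H
  1 × O: no H
  1 × S (aromatic): no H
  Total hydrogens = 6.
Molecular formula: C5H6OS

C5H6OS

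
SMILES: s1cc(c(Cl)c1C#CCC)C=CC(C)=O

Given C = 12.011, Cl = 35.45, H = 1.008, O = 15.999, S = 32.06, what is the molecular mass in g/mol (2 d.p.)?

Molecular formula: C12H11ClOS.
M = 12×12.011 + 1×35.45 + 11×1.008 + 1×15.999 + 1×32.06 = 238.73 g/mol.

238.73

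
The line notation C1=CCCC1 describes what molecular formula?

Heavy atoms from the SMILES: 5 C.
Implicit hydrogens by atom environment:
  3 × C: 2 H each → 6
  2 × C: 1 H each → 2
  Total hydrogens = 8.
Molecular formula: C5H8

C5H8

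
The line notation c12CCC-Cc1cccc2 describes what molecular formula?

Heavy atoms from the SMILES: 10 C.
Implicit hydrogens by atom environment:
  4 × C: 2 H each → 8
  4 × C (aromatic): 1 H each → 4
  2 × C (aromatic): no H
  Total hydrogens = 12.
Molecular formula: C10H12

C10H12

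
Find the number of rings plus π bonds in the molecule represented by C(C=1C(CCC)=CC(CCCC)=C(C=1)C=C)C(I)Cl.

Molecular formula from the SMILES: C17H24ClI.
DoU = (2C + 2 + N − H − X)/2 = (2·17 + 2 + 0 − 24 − 2)/2 = 10/2 = 5.
(Structurally: 1 ring(s) + 4 π bond(s) = 5.)

5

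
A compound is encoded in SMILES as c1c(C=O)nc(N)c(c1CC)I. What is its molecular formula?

Heavy atoms from the SMILES: 8 C, 1 I, 2 N, 1 O.
Implicit hydrogens by atom environment:
  4 × C (aromatic): no H
  1 × C: 3 H
  1 × C: 2 H
  1 × C (aromatic): 1 H
  1 × C: 1 H
  1 × I: no H
  1 × N: 2 H
  1 × N (aromatic): no H
  1 × O: no H
  Total hydrogens = 9.
Molecular formula: C8H9IN2O

C8H9IN2O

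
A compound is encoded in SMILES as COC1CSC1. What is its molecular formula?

C4H8OS

Heavy atoms from the SMILES: 4 C, 1 O, 1 S.
Implicit hydrogens by atom environment:
  2 × C: 2 H each → 4
  1 × C: 3 H
  1 × C: 1 H
  1 × O: no H
  1 × S: no H
  Total hydrogens = 8.
Molecular formula: C4H8OS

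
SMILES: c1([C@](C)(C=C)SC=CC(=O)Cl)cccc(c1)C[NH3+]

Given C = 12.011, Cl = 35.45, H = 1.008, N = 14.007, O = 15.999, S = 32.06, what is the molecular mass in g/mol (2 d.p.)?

282.81

Molecular formula: C14H17ClNOS+.
M = 14×12.011 + 1×35.45 + 17×1.008 + 1×14.007 + 1×15.999 + 1×32.06 = 282.81 g/mol.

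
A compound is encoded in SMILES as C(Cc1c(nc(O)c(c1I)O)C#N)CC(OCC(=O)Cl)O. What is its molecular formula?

C12H12ClIN2O5

Heavy atoms from the SMILES: 12 C, 1 Cl, 1 I, 2 N, 5 O.
Implicit hydrogens by atom environment:
  5 × C (aromatic): no H
  4 × C: 2 H each → 8
  3 × O: 1 H each → 3
  2 × C: no H
  2 × O: no H
  1 × C: 1 H
  1 × Cl: no H
  1 × I: no H
  1 × N (aromatic): no H
  1 × N: no H
  Total hydrogens = 12.
Molecular formula: C12H12ClIN2O5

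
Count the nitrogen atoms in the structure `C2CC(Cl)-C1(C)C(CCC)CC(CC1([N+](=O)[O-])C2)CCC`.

The symbol for nitrogen appears 1 time in the SMILES.

1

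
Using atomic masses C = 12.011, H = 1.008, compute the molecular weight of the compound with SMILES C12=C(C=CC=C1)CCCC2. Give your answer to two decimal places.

Molecular formula: C10H12.
M = 10×12.011 + 12×1.008 = 132.21 g/mol.

132.21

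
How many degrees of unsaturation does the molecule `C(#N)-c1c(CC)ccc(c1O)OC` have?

6

Molecular formula from the SMILES: C10H11NO2.
DoU = (2C + 2 + N − H − X)/2 = (2·10 + 2 + 1 − 11 − 0)/2 = 12/2 = 6.
(Structurally: 1 ring(s) + 5 π bond(s) = 6.)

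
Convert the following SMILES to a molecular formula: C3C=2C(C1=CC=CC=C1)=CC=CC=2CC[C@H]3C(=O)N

C17H17NO

Heavy atoms from the SMILES: 17 C, 1 N, 1 O.
Implicit hydrogens by atom environment:
  8 × C (aromatic): 1 H each → 8
  4 × C (aromatic): no H
  3 × C: 2 H each → 6
  1 × C: 1 H
  1 × C: no H
  1 × N: 2 H
  1 × O: no H
  Total hydrogens = 17.
Molecular formula: C17H17NO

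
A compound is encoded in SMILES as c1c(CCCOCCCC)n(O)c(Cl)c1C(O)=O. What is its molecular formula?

C12H18ClNO4

Heavy atoms from the SMILES: 12 C, 1 Cl, 1 N, 4 O.
Implicit hydrogens by atom environment:
  6 × C: 2 H each → 12
  3 × C (aromatic): no H
  2 × O: 1 H each → 2
  2 × O: no H
  1 × C: 3 H
  1 × C (aromatic): 1 H
  1 × C: no H
  1 × Cl: no H
  1 × N (aromatic): no H
  Total hydrogens = 18.
Molecular formula: C12H18ClNO4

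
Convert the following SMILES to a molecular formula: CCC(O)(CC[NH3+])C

Heavy atoms from the SMILES: 6 C, 1 N, 1 O.
Implicit hydrogens by atom environment:
  3 × C: 2 H each → 6
  2 × C: 3 H each → 6
  1 × C: no H
  1 × N (charge +1): 3 H
  1 × O: 1 H
  Total hydrogens = 16.
Net charge +1.
Molecular formula: C6H16NO+

C6H16NO+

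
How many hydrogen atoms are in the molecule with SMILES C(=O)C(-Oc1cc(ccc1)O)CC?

Hydrogens are implicit in SMILES; fill each atom to its normal valence:
  4 × C (aromatic): 1 H each → 4
  2 × C: 1 H each → 2
  2 × C (aromatic): no H
  2 × O: no H
  1 × C: 3 H
  1 × C: 2 H
  1 × O: 1 H
  Total hydrogens = 12.

12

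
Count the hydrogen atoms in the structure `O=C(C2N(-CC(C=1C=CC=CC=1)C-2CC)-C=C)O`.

Hydrogens are implicit in SMILES; fill each atom to its normal valence:
  5 × C (aromatic): 1 H each → 5
  4 × C: 1 H each → 4
  3 × C: 2 H each → 6
  1 × C: 3 H
  1 × C (aromatic): no H
  1 × C: no H
  1 × N: no H
  1 × O: 1 H
  1 × O: no H
  Total hydrogens = 19.

19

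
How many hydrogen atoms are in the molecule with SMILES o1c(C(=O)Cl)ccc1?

Hydrogens are implicit in SMILES; fill each atom to its normal valence:
  3 × C (aromatic): 1 H each → 3
  1 × C (aromatic): no H
  1 × C: no H
  1 × Cl: no H
  1 × O (aromatic): no H
  1 × O: no H
  Total hydrogens = 3.

3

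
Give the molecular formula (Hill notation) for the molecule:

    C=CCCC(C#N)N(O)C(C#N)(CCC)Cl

Heavy atoms from the SMILES: 11 C, 1 Cl, 3 N, 1 O.
Implicit hydrogens by atom environment:
  5 × C: 2 H each → 10
  3 × C: no H
  3 × N: no H
  2 × C: 1 H each → 2
  1 × C: 3 H
  1 × Cl: no H
  1 × O: 1 H
  Total hydrogens = 16.
Molecular formula: C11H16ClN3O

C11H16ClN3O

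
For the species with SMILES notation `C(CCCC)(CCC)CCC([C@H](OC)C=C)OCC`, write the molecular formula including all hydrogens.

C17H34O2

Heavy atoms from the SMILES: 17 C, 2 O.
Implicit hydrogens by atom environment:
  9 × C: 2 H each → 18
  4 × C: 3 H each → 12
  4 × C: 1 H each → 4
  2 × O: no H
  Total hydrogens = 34.
Molecular formula: C17H34O2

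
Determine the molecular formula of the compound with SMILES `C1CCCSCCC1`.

Heavy atoms from the SMILES: 7 C, 1 S.
Implicit hydrogens by atom environment:
  7 × C: 2 H each → 14
  1 × S: no H
  Total hydrogens = 14.
Molecular formula: C7H14S

C7H14S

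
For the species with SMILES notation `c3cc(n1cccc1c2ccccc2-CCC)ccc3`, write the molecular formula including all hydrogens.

C19H19N

Heavy atoms from the SMILES: 19 C, 1 N.
Implicit hydrogens by atom environment:
  12 × C (aromatic): 1 H each → 12
  4 × C (aromatic): no H
  2 × C: 2 H each → 4
  1 × C: 3 H
  1 × N (aromatic): no H
  Total hydrogens = 19.
Molecular formula: C19H19N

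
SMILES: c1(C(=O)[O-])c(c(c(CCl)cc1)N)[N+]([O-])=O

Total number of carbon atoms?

8

The symbol for carbon appears 8 times in the SMILES. Lowercase c denotes aromatic carbon and counts toward C.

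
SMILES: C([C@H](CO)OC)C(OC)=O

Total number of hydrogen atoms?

12

Hydrogens are implicit in SMILES; fill each atom to its normal valence:
  3 × O: no H
  2 × C: 3 H each → 6
  2 × C: 2 H each → 4
  1 × C: 1 H
  1 × C: no H
  1 × O: 1 H
  Total hydrogens = 12.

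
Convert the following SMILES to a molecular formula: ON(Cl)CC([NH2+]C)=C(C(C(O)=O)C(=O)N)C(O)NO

C8H16ClN4O6+

Heavy atoms from the SMILES: 8 C, 1 Cl, 4 N, 6 O.
Implicit hydrogens by atom environment:
  4 × C: no H
  4 × O: 1 H each → 4
  2 × C: 1 H each → 2
  2 × O: no H
  1 × C: 3 H
  1 × C: 2 H
  1 × Cl: no H
  1 × N (charge +1): 2 H
  1 × N: 2 H
  1 × N: 1 H
  1 × N: no H
  Total hydrogens = 16.
Net charge +1.
Molecular formula: C8H16ClN4O6+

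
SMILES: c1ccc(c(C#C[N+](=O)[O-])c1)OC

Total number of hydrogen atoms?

Hydrogens are implicit in SMILES; fill each atom to its normal valence:
  4 × C (aromatic): 1 H each → 4
  2 × C (aromatic): no H
  2 × C: no H
  2 × O: no H
  1 × C: 3 H
  1 × N (charge +1): no H
  1 × O (charge -1): no H
  Total hydrogens = 7.

7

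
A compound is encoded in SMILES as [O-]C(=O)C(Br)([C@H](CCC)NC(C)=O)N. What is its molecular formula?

Heavy atoms from the SMILES: 1 Br, 8 C, 2 N, 3 O.
Implicit hydrogens by atom environment:
  3 × C: no H
  2 × C: 3 H each → 6
  2 × C: 2 H each → 4
  2 × O: no H
  1 × Br: no H
  1 × C: 1 H
  1 × N: 2 H
  1 × N: 1 H
  1 × O (charge -1): no H
  Total hydrogens = 14.
Net charge -1.
Molecular formula: C8H14BrN2O3-

C8H14BrN2O3-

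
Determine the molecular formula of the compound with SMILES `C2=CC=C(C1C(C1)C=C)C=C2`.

C11H12

Heavy atoms from the SMILES: 11 C.
Implicit hydrogens by atom environment:
  5 × C (aromatic): 1 H each → 5
  3 × C: 1 H each → 3
  2 × C: 2 H each → 4
  1 × C (aromatic): no H
  Total hydrogens = 12.
Molecular formula: C11H12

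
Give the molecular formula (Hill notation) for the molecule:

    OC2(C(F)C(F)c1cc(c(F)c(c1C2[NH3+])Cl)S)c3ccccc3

C16H14ClF3NOS+

Heavy atoms from the SMILES: 16 C, 1 Cl, 3 F, 1 N, 1 O, 1 S.
Implicit hydrogens by atom environment:
  6 × C (aromatic): 1 H each → 6
  6 × C (aromatic): no H
  3 × C: 1 H each → 3
  3 × F: no H
  1 × C: no H
  1 × Cl: no H
  1 × N (charge +1): 3 H
  1 × O: 1 H
  1 × S: 1 H
  Total hydrogens = 14.
Net charge +1.
Molecular formula: C16H14ClF3NOS+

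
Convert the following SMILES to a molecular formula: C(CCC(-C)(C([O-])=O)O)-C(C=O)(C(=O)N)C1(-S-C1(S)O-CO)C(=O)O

C13H18NO9S2-

Heavy atoms from the SMILES: 13 C, 1 N, 9 O, 2 S.
Implicit hydrogens by atom environment:
  7 × C: no H
  5 × O: no H
  4 × C: 2 H each → 8
  3 × O: 1 H each → 3
  1 × C: 3 H
  1 × C: 1 H
  1 × N: 2 H
  1 × O (charge -1): no H
  1 × S: 1 H
  1 × S: no H
  Total hydrogens = 18.
Net charge -1.
Molecular formula: C13H18NO9S2-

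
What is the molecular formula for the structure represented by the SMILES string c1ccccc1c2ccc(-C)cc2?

Heavy atoms from the SMILES: 13 C.
Implicit hydrogens by atom environment:
  9 × C (aromatic): 1 H each → 9
  3 × C (aromatic): no H
  1 × C: 3 H
  Total hydrogens = 12.
Molecular formula: C13H12

C13H12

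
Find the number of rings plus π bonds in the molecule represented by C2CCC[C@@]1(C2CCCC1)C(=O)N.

3

Molecular formula from the SMILES: C11H19NO.
DoU = (2C + 2 + N − H − X)/2 = (2·11 + 2 + 1 − 19 − 0)/2 = 6/2 = 3.
(Structurally: 2 ring(s) + 1 π bond(s) = 3.)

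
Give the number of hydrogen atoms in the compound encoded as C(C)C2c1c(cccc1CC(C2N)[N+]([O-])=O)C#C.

Hydrogens are implicit in SMILES; fill each atom to its normal valence:
  4 × C: 1 H each → 4
  3 × C (aromatic): 1 H each → 3
  3 × C (aromatic): no H
  2 × C: 2 H each → 4
  1 × C: 3 H
  1 × C: no H
  1 × N: 2 H
  1 × N (charge +1): no H
  1 × O: no H
  1 × O (charge -1): no H
  Total hydrogens = 16.

16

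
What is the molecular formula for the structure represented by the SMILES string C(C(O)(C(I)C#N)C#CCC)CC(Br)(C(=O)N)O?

Heavy atoms from the SMILES: 1 Br, 11 C, 1 I, 2 N, 3 O.
Implicit hydrogens by atom environment:
  6 × C: no H
  3 × C: 2 H each → 6
  2 × O: 1 H each → 2
  1 × Br: no H
  1 × C: 3 H
  1 × C: 1 H
  1 × I: no H
  1 × N: 2 H
  1 × N: no H
  1 × O: no H
  Total hydrogens = 14.
Molecular formula: C11H14BrIN2O3

C11H14BrIN2O3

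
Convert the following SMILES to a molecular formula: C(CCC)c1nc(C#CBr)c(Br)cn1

C10H10Br2N2

Heavy atoms from the SMILES: 2 Br, 10 C, 2 N.
Implicit hydrogens by atom environment:
  3 × C: 2 H each → 6
  3 × C (aromatic): no H
  2 × Br: no H
  2 × C: no H
  2 × N (aromatic): no H
  1 × C: 3 H
  1 × C (aromatic): 1 H
  Total hydrogens = 10.
Molecular formula: C10H10Br2N2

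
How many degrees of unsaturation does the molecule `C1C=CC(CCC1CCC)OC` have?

2

Molecular formula from the SMILES: C11H20O.
DoU = (2C + 2 + N − H − X)/2 = (2·11 + 2 + 0 − 20 − 0)/2 = 4/2 = 2.
(Structurally: 1 ring(s) + 1 π bond(s) = 2.)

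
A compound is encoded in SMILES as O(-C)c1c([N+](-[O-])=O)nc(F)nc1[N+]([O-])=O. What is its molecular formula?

C5H3FN4O5

Heavy atoms from the SMILES: 5 C, 1 F, 4 N, 5 O.
Implicit hydrogens by atom environment:
  4 × C (aromatic): no H
  3 × O: no H
  2 × N (aromatic): no H
  2 × N (charge +1): no H
  2 × O (charge -1): no H
  1 × C: 3 H
  1 × F: no H
  Total hydrogens = 3.
Molecular formula: C5H3FN4O5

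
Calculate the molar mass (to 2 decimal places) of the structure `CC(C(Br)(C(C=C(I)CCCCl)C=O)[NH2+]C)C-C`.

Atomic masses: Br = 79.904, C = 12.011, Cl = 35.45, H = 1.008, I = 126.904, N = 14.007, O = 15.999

Molecular formula: C13H23BrClINO+.
M = 1×79.904 + 13×12.011 + 1×35.45 + 23×1.008 + 1×126.904 + 1×14.007 + 1×15.999 = 451.59 g/mol.

451.59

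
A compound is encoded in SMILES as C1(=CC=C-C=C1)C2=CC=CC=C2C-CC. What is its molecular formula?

Heavy atoms from the SMILES: 15 C.
Implicit hydrogens by atom environment:
  9 × C (aromatic): 1 H each → 9
  3 × C (aromatic): no H
  2 × C: 2 H each → 4
  1 × C: 3 H
  Total hydrogens = 16.
Molecular formula: C15H16

C15H16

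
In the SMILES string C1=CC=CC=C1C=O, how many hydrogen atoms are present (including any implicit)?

6

Hydrogens are implicit in SMILES; fill each atom to its normal valence:
  5 × C (aromatic): 1 H each → 5
  1 × C: 1 H
  1 × C (aromatic): no H
  1 × O: no H
  Total hydrogens = 6.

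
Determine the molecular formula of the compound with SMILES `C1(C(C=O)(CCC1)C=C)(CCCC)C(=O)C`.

C14H22O2

Heavy atoms from the SMILES: 14 C, 2 O.
Implicit hydrogens by atom environment:
  7 × C: 2 H each → 14
  3 × C: no H
  2 × C: 3 H each → 6
  2 × C: 1 H each → 2
  2 × O: no H
  Total hydrogens = 22.
Molecular formula: C14H22O2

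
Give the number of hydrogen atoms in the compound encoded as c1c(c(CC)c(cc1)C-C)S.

14

Hydrogens are implicit in SMILES; fill each atom to its normal valence:
  3 × C (aromatic): 1 H each → 3
  3 × C (aromatic): no H
  2 × C: 3 H each → 6
  2 × C: 2 H each → 4
  1 × S: 1 H
  Total hydrogens = 14.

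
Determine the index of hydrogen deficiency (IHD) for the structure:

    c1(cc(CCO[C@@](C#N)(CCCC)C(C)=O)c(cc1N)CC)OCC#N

9

Molecular formula from the SMILES: C20H27N3O3.
DoU = (2C + 2 + N − H − X)/2 = (2·20 + 2 + 3 − 27 − 0)/2 = 18/2 = 9.
(Structurally: 1 ring(s) + 8 π bond(s) = 9.)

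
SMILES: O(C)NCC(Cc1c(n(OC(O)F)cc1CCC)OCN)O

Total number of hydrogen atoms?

24

Hydrogens are implicit in SMILES; fill each atom to its normal valence:
  5 × C: 2 H each → 10
  3 × C (aromatic): no H
  3 × O: no H
  2 × C: 3 H each → 6
  2 × C: 1 H each → 2
  2 × O: 1 H each → 2
  1 × C (aromatic): 1 H
  1 × F: no H
  1 × N: 2 H
  1 × N: 1 H
  1 × N (aromatic): no H
  Total hydrogens = 24.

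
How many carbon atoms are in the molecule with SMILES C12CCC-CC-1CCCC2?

The symbol for carbon appears 10 times in the SMILES.

10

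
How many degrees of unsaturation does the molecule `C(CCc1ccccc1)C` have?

Molecular formula from the SMILES: C10H14.
DoU = (2C + 2 + N − H − X)/2 = (2·10 + 2 + 0 − 14 − 0)/2 = 8/2 = 4.
(Structurally: 1 ring(s) + 3 π bond(s) = 4.)

4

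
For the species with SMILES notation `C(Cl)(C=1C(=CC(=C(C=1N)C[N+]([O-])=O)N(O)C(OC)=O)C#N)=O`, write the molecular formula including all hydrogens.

Heavy atoms from the SMILES: 11 C, 1 Cl, 4 N, 6 O.
Implicit hydrogens by atom environment:
  5 × C (aromatic): no H
  4 × O: no H
  3 × C: no H
  2 × N: no H
  1 × C: 3 H
  1 × C: 2 H
  1 × C (aromatic): 1 H
  1 × Cl: no H
  1 × N: 2 H
  1 × N (charge +1): no H
  1 × O: 1 H
  1 × O (charge -1): no H
  Total hydrogens = 9.
Molecular formula: C11H9ClN4O6

C11H9ClN4O6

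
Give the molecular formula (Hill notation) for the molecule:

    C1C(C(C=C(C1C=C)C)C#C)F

C11H13F

Heavy atoms from the SMILES: 11 C, 1 F.
Implicit hydrogens by atom environment:
  6 × C: 1 H each → 6
  2 × C: 2 H each → 4
  2 × C: no H
  1 × C: 3 H
  1 × F: no H
  Total hydrogens = 13.
Molecular formula: C11H13F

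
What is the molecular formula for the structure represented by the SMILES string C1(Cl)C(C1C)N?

C4H8ClN

Heavy atoms from the SMILES: 4 C, 1 Cl, 1 N.
Implicit hydrogens by atom environment:
  3 × C: 1 H each → 3
  1 × C: 3 H
  1 × Cl: no H
  1 × N: 2 H
  Total hydrogens = 8.
Molecular formula: C4H8ClN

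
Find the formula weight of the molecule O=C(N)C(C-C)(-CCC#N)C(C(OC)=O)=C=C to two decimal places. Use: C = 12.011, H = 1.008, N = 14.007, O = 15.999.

236.27

Molecular formula: C12H16N2O3.
M = 12×12.011 + 16×1.008 + 2×14.007 + 3×15.999 = 236.27 g/mol.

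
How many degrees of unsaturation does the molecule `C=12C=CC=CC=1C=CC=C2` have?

7

Molecular formula from the SMILES: C10H8.
DoU = (2C + 2 + N − H − X)/2 = (2·10 + 2 + 0 − 8 − 0)/2 = 14/2 = 7.
(Structurally: 2 ring(s) + 5 π bond(s) = 7.)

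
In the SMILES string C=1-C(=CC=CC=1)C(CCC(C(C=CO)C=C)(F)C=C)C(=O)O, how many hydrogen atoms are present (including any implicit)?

21

Hydrogens are implicit in SMILES; fill each atom to its normal valence:
  6 × C: 1 H each → 6
  5 × C (aromatic): 1 H each → 5
  4 × C: 2 H each → 8
  2 × C: no H
  2 × O: 1 H each → 2
  1 × C (aromatic): no H
  1 × F: no H
  1 × O: no H
  Total hydrogens = 21.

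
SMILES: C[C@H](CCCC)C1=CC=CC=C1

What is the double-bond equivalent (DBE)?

Molecular formula from the SMILES: C12H18.
DoU = (2C + 2 + N − H − X)/2 = (2·12 + 2 + 0 − 18 − 0)/2 = 8/2 = 4.
(Structurally: 1 ring(s) + 3 π bond(s) = 4.)

4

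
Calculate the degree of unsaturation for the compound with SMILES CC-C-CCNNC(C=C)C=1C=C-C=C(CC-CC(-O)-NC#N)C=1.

Molecular formula from the SMILES: C19H30N4O.
DoU = (2C + 2 + N − H − X)/2 = (2·19 + 2 + 4 − 30 − 0)/2 = 14/2 = 7.
(Structurally: 1 ring(s) + 6 π bond(s) = 7.)

7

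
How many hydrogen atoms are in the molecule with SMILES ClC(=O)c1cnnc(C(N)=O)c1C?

6

Hydrogens are implicit in SMILES; fill each atom to its normal valence:
  3 × C (aromatic): no H
  2 × C: no H
  2 × N (aromatic): no H
  2 × O: no H
  1 × C: 3 H
  1 × C (aromatic): 1 H
  1 × Cl: no H
  1 × N: 2 H
  Total hydrogens = 6.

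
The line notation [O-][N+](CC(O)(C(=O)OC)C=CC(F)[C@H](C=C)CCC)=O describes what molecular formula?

Heavy atoms from the SMILES: 13 C, 1 F, 1 N, 5 O.
Implicit hydrogens by atom environment:
  5 × C: 1 H each → 5
  4 × C: 2 H each → 8
  3 × O: no H
  2 × C: 3 H each → 6
  2 × C: no H
  1 × F: no H
  1 × N (charge +1): no H
  1 × O: 1 H
  1 × O (charge -1): no H
  Total hydrogens = 20.
Molecular formula: C13H20FNO5

C13H20FNO5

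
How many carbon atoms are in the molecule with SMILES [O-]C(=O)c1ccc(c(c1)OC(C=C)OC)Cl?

The symbol for carbon appears 11 times in the SMILES. Lowercase c denotes aromatic carbon and counts toward C.

11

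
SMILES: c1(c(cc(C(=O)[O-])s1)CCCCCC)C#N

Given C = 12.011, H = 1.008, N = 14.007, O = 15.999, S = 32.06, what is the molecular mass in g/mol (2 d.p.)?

236.31

Molecular formula: C12H14NO2S-.
M = 12×12.011 + 14×1.008 + 1×14.007 + 2×15.999 + 1×32.06 = 236.31 g/mol.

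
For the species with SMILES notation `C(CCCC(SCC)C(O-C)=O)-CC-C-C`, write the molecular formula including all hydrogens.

C13H26O2S

Heavy atoms from the SMILES: 13 C, 2 O, 1 S.
Implicit hydrogens by atom environment:
  8 × C: 2 H each → 16
  3 × C: 3 H each → 9
  2 × O: no H
  1 × C: 1 H
  1 × C: no H
  1 × S: no H
  Total hydrogens = 26.
Molecular formula: C13H26O2S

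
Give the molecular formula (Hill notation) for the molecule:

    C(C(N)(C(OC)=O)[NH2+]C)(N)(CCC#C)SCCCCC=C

Heavy atoms from the SMILES: 15 C, 3 N, 2 O, 1 S.
Implicit hydrogens by atom environment:
  7 × C: 2 H each → 14
  4 × C: no H
  2 × C: 3 H each → 6
  2 × C: 1 H each → 2
  2 × N: 2 H each → 4
  2 × O: no H
  1 × N (charge +1): 2 H
  1 × S: no H
  Total hydrogens = 28.
Net charge +1.
Molecular formula: C15H28N3O2S+

C15H28N3O2S+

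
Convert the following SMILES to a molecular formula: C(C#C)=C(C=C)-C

C7H8

Heavy atoms from the SMILES: 7 C.
Implicit hydrogens by atom environment:
  3 × C: 1 H each → 3
  2 × C: no H
  1 × C: 3 H
  1 × C: 2 H
  Total hydrogens = 8.
Molecular formula: C7H8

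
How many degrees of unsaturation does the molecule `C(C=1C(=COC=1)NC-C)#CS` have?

Molecular formula from the SMILES: C8H9NOS.
DoU = (2C + 2 + N − H − X)/2 = (2·8 + 2 + 1 − 9 − 0)/2 = 10/2 = 5.
(Structurally: 1 ring(s) + 4 π bond(s) = 5.)

5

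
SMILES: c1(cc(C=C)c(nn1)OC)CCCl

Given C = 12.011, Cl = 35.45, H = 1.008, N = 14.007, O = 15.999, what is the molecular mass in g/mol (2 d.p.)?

Molecular formula: C9H11ClN2O.
M = 9×12.011 + 1×35.45 + 11×1.008 + 2×14.007 + 1×15.999 = 198.65 g/mol.

198.65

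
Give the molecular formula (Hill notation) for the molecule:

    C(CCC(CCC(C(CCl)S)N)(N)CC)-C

Heavy atoms from the SMILES: 12 C, 1 Cl, 2 N, 1 S.
Implicit hydrogens by atom environment:
  7 × C: 2 H each → 14
  2 × C: 3 H each → 6
  2 × C: 1 H each → 2
  2 × N: 2 H each → 4
  1 × C: no H
  1 × Cl: no H
  1 × S: 1 H
  Total hydrogens = 27.
Molecular formula: C12H27ClN2S

C12H27ClN2S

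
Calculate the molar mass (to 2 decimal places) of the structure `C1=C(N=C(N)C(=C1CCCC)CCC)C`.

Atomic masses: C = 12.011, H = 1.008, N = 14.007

206.33

Molecular formula: C13H22N2.
M = 13×12.011 + 22×1.008 + 2×14.007 = 206.33 g/mol.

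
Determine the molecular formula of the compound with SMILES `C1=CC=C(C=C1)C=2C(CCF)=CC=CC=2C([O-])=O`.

C15H12FO2-

Heavy atoms from the SMILES: 15 C, 1 F, 2 O.
Implicit hydrogens by atom environment:
  8 × C (aromatic): 1 H each → 8
  4 × C (aromatic): no H
  2 × C: 2 H each → 4
  1 × C: no H
  1 × F: no H
  1 × O: no H
  1 × O (charge -1): no H
  Total hydrogens = 12.
Net charge -1.
Molecular formula: C15H12FO2-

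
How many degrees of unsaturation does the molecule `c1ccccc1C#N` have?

6

Molecular formula from the SMILES: C7H5N.
DoU = (2C + 2 + N − H − X)/2 = (2·7 + 2 + 1 − 5 − 0)/2 = 12/2 = 6.
(Structurally: 1 ring(s) + 5 π bond(s) = 6.)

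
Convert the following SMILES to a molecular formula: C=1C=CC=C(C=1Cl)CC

C8H9Cl

Heavy atoms from the SMILES: 8 C, 1 Cl.
Implicit hydrogens by atom environment:
  4 × C (aromatic): 1 H each → 4
  2 × C (aromatic): no H
  1 × C: 3 H
  1 × C: 2 H
  1 × Cl: no H
  Total hydrogens = 9.
Molecular formula: C8H9Cl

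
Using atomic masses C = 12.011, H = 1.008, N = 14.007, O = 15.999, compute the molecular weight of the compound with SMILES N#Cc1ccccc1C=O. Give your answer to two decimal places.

131.13

Molecular formula: C8H5NO.
M = 8×12.011 + 5×1.008 + 1×14.007 + 1×15.999 = 131.13 g/mol.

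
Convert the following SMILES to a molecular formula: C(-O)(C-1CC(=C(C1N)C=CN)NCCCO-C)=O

C12H21N3O3

Heavy atoms from the SMILES: 12 C, 3 N, 3 O.
Implicit hydrogens by atom environment:
  4 × C: 2 H each → 8
  4 × C: 1 H each → 4
  3 × C: no H
  2 × N: 2 H each → 4
  2 × O: no H
  1 × C: 3 H
  1 × N: 1 H
  1 × O: 1 H
  Total hydrogens = 21.
Molecular formula: C12H21N3O3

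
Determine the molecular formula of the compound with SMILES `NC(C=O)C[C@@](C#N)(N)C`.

Heavy atoms from the SMILES: 6 C, 3 N, 1 O.
Implicit hydrogens by atom environment:
  2 × C: 1 H each → 2
  2 × C: no H
  2 × N: 2 H each → 4
  1 × C: 3 H
  1 × C: 2 H
  1 × N: no H
  1 × O: no H
  Total hydrogens = 11.
Molecular formula: C6H11N3O

C6H11N3O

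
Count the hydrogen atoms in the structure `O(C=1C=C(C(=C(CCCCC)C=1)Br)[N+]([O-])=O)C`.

16

Hydrogens are implicit in SMILES; fill each atom to its normal valence:
  4 × C: 2 H each → 8
  4 × C (aromatic): no H
  2 × C: 3 H each → 6
  2 × C (aromatic): 1 H each → 2
  2 × O: no H
  1 × Br: no H
  1 × N (charge +1): no H
  1 × O (charge -1): no H
  Total hydrogens = 16.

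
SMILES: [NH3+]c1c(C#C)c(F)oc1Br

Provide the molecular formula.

C6H4BrFNO+

Heavy atoms from the SMILES: 1 Br, 6 C, 1 F, 1 N, 1 O.
Implicit hydrogens by atom environment:
  4 × C (aromatic): no H
  1 × Br: no H
  1 × C: 1 H
  1 × C: no H
  1 × F: no H
  1 × N (charge +1): 3 H
  1 × O (aromatic): no H
  Total hydrogens = 4.
Net charge +1.
Molecular formula: C6H4BrFNO+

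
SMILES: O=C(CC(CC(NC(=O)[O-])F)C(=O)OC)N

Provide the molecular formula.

Heavy atoms from the SMILES: 8 C, 1 F, 2 N, 5 O.
Implicit hydrogens by atom environment:
  4 × O: no H
  3 × C: no H
  2 × C: 2 H each → 4
  2 × C: 1 H each → 2
  1 × C: 3 H
  1 × F: no H
  1 × N: 2 H
  1 × N: 1 H
  1 × O (charge -1): no H
  Total hydrogens = 12.
Net charge -1.
Molecular formula: C8H12FN2O5-

C8H12FN2O5-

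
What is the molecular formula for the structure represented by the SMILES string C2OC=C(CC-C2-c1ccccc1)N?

Heavy atoms from the SMILES: 12 C, 1 N, 1 O.
Implicit hydrogens by atom environment:
  5 × C (aromatic): 1 H each → 5
  3 × C: 2 H each → 6
  2 × C: 1 H each → 2
  1 × C: no H
  1 × C (aromatic): no H
  1 × N: 2 H
  1 × O: no H
  Total hydrogens = 15.
Molecular formula: C12H15NO

C12H15NO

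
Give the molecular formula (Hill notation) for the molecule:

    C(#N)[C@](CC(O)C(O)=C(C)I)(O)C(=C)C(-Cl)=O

C10H11ClINO4

Heavy atoms from the SMILES: 10 C, 1 Cl, 1 I, 1 N, 4 O.
Implicit hydrogens by atom environment:
  6 × C: no H
  3 × O: 1 H each → 3
  2 × C: 2 H each → 4
  1 × C: 3 H
  1 × C: 1 H
  1 × Cl: no H
  1 × I: no H
  1 × N: no H
  1 × O: no H
  Total hydrogens = 11.
Molecular formula: C10H11ClINO4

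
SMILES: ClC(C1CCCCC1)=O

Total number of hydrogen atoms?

11

Hydrogens are implicit in SMILES; fill each atom to its normal valence:
  5 × C: 2 H each → 10
  1 × C: 1 H
  1 × C: no H
  1 × Cl: no H
  1 × O: no H
  Total hydrogens = 11.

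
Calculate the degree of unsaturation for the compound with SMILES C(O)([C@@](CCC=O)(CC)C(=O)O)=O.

Molecular formula from the SMILES: C8H12O5.
DoU = (2C + 2 + N − H − X)/2 = (2·8 + 2 + 0 − 12 − 0)/2 = 6/2 = 3.
(Structurally: 0 ring(s) + 3 π bond(s) = 3.)

3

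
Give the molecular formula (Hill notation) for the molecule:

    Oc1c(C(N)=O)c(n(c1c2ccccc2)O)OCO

Heavy atoms from the SMILES: 12 C, 2 N, 5 O.
Implicit hydrogens by atom environment:
  5 × C (aromatic): 1 H each → 5
  5 × C (aromatic): no H
  3 × O: 1 H each → 3
  2 × O: no H
  1 × C: 2 H
  1 × C: no H
  1 × N: 2 H
  1 × N (aromatic): no H
  Total hydrogens = 12.
Molecular formula: C12H12N2O5

C12H12N2O5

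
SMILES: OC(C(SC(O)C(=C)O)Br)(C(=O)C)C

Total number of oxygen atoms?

4

The symbol for oxygen appears 4 times in the SMILES.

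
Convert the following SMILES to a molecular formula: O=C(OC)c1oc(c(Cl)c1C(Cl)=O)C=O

C8H4Cl2O5

Heavy atoms from the SMILES: 8 C, 2 Cl, 5 O.
Implicit hydrogens by atom environment:
  4 × C (aromatic): no H
  4 × O: no H
  2 × C: no H
  2 × Cl: no H
  1 × C: 3 H
  1 × C: 1 H
  1 × O (aromatic): no H
  Total hydrogens = 4.
Molecular formula: C8H4Cl2O5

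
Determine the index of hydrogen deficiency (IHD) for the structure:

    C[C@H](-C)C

Molecular formula from the SMILES: C4H10.
DoU = (2C + 2 + N − H − X)/2 = (2·4 + 2 + 0 − 10 − 0)/2 = 0/2 = 0.
(Structurally: 0 ring(s) + 0 π bond(s) = 0.)

0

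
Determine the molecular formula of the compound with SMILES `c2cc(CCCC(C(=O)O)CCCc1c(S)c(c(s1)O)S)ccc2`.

Heavy atoms from the SMILES: 18 C, 3 O, 3 S.
Implicit hydrogens by atom environment:
  6 × C: 2 H each → 12
  5 × C (aromatic): 1 H each → 5
  5 × C (aromatic): no H
  2 × O: 1 H each → 2
  2 × S: 1 H each → 2
  1 × C: 1 H
  1 × C: no H
  1 × O: no H
  1 × S (aromatic): no H
  Total hydrogens = 22.
Molecular formula: C18H22O3S3

C18H22O3S3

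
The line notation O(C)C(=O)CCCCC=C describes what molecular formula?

C8H14O2

Heavy atoms from the SMILES: 8 C, 2 O.
Implicit hydrogens by atom environment:
  5 × C: 2 H each → 10
  2 × O: no H
  1 × C: 3 H
  1 × C: 1 H
  1 × C: no H
  Total hydrogens = 14.
Molecular formula: C8H14O2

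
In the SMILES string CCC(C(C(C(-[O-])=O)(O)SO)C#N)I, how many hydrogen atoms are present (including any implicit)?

Hydrogens are implicit in SMILES; fill each atom to its normal valence:
  3 × C: no H
  2 × C: 1 H each → 2
  2 × O: 1 H each → 2
  1 × C: 3 H
  1 × C: 2 H
  1 × I: no H
  1 × N: no H
  1 × O: no H
  1 × O (charge -1): no H
  1 × S: no H
  Total hydrogens = 9.

9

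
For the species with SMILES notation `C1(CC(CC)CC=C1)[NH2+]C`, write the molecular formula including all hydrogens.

Heavy atoms from the SMILES: 9 C, 1 N.
Implicit hydrogens by atom environment:
  4 × C: 1 H each → 4
  3 × C: 2 H each → 6
  2 × C: 3 H each → 6
  1 × N (charge +1): 2 H
  Total hydrogens = 18.
Net charge +1.
Molecular formula: C9H18N+

C9H18N+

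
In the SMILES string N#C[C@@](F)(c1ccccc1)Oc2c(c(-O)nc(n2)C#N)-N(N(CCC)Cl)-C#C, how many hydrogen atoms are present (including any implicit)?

14

Hydrogens are implicit in SMILES; fill each atom to its normal valence:
  5 × C (aromatic): 1 H each → 5
  5 × C (aromatic): no H
  4 × C: no H
  4 × N: no H
  2 × C: 2 H each → 4
  2 × N (aromatic): no H
  1 × C: 3 H
  1 × C: 1 H
  1 × Cl: no H
  1 × F: no H
  1 × O: 1 H
  1 × O: no H
  Total hydrogens = 14.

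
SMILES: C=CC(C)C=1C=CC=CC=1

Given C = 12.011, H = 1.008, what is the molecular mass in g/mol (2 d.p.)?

Molecular formula: C10H12.
M = 10×12.011 + 12×1.008 = 132.21 g/mol.

132.21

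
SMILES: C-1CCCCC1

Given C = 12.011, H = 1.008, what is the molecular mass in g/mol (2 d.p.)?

84.16

Molecular formula: C6H12.
M = 6×12.011 + 12×1.008 = 84.16 g/mol.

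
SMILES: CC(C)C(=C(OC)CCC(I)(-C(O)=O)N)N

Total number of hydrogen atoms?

19

Hydrogens are implicit in SMILES; fill each atom to its normal valence:
  4 × C: no H
  3 × C: 3 H each → 9
  2 × C: 2 H each → 4
  2 × N: 2 H each → 4
  2 × O: no H
  1 × C: 1 H
  1 × I: no H
  1 × O: 1 H
  Total hydrogens = 19.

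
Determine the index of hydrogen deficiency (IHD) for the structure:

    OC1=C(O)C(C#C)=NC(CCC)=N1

Molecular formula from the SMILES: C9H10N2O2.
DoU = (2C + 2 + N − H − X)/2 = (2·9 + 2 + 2 − 10 − 0)/2 = 12/2 = 6.
(Structurally: 1 ring(s) + 5 π bond(s) = 6.)

6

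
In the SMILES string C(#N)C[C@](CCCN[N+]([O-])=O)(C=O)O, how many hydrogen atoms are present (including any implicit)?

11

Hydrogens are implicit in SMILES; fill each atom to its normal valence:
  4 × C: 2 H each → 8
  2 × C: no H
  2 × O: no H
  1 × C: 1 H
  1 × N: 1 H
  1 × N: no H
  1 × N (charge +1): no H
  1 × O: 1 H
  1 × O (charge -1): no H
  Total hydrogens = 11.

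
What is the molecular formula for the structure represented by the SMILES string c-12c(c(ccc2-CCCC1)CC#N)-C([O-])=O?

Heavy atoms from the SMILES: 13 C, 1 N, 2 O.
Implicit hydrogens by atom environment:
  5 × C: 2 H each → 10
  4 × C (aromatic): no H
  2 × C (aromatic): 1 H each → 2
  2 × C: no H
  1 × N: no H
  1 × O: no H
  1 × O (charge -1): no H
  Total hydrogens = 12.
Net charge -1.
Molecular formula: C13H12NO2-

C13H12NO2-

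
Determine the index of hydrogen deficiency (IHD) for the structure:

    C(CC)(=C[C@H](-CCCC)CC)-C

Molecular formula from the SMILES: C12H24.
DoU = (2C + 2 + N − H − X)/2 = (2·12 + 2 + 0 − 24 − 0)/2 = 2/2 = 1.
(Structurally: 0 ring(s) + 1 π bond(s) = 1.)

1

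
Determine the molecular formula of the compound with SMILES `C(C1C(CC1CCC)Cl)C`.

Heavy atoms from the SMILES: 9 C, 1 Cl.
Implicit hydrogens by atom environment:
  4 × C: 2 H each → 8
  3 × C: 1 H each → 3
  2 × C: 3 H each → 6
  1 × Cl: no H
  Total hydrogens = 17.
Molecular formula: C9H17Cl

C9H17Cl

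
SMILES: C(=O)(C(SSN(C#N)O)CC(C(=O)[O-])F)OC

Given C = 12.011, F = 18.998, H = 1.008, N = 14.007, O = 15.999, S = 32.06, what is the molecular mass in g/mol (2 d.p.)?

283.27

Molecular formula: C7H8FN2O5S2-.
M = 7×12.011 + 1×18.998 + 8×1.008 + 2×14.007 + 5×15.999 + 2×32.06 = 283.27 g/mol.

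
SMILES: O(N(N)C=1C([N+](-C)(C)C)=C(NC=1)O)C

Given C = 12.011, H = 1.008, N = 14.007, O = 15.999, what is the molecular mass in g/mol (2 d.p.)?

201.25

Molecular formula: C8H17N4O2+.
M = 8×12.011 + 17×1.008 + 4×14.007 + 2×15.999 = 201.25 g/mol.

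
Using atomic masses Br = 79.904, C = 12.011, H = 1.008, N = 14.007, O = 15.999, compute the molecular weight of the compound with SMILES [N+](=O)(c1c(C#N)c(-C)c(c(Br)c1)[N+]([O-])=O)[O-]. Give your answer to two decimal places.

286.04

Molecular formula: C8H4BrN3O4.
M = 1×79.904 + 8×12.011 + 4×1.008 + 3×14.007 + 4×15.999 = 286.04 g/mol.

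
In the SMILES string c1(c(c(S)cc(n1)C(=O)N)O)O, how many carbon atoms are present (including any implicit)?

The symbol for carbon appears 6 times in the SMILES. Lowercase c denotes aromatic carbon and counts toward C.

6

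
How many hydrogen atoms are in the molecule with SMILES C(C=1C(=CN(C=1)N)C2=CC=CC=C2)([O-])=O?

9

Hydrogens are implicit in SMILES; fill each atom to its normal valence:
  7 × C (aromatic): 1 H each → 7
  3 × C (aromatic): no H
  1 × C: no H
  1 × N: 2 H
  1 × N (aromatic): no H
  1 × O: no H
  1 × O (charge -1): no H
  Total hydrogens = 9.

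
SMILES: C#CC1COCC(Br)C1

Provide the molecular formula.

Heavy atoms from the SMILES: 1 Br, 7 C, 1 O.
Implicit hydrogens by atom environment:
  3 × C: 2 H each → 6
  3 × C: 1 H each → 3
  1 × Br: no H
  1 × C: no H
  1 × O: no H
  Total hydrogens = 9.
Molecular formula: C7H9BrO

C7H9BrO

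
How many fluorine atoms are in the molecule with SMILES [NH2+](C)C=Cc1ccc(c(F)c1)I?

1

The symbol for fluorine appears 1 time in the SMILES.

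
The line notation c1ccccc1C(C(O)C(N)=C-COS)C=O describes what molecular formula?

Heavy atoms from the SMILES: 12 C, 1 N, 3 O, 1 S.
Implicit hydrogens by atom environment:
  5 × C (aromatic): 1 H each → 5
  4 × C: 1 H each → 4
  2 × O: no H
  1 × C: 2 H
  1 × C: no H
  1 × C (aromatic): no H
  1 × N: 2 H
  1 × O: 1 H
  1 × S: 1 H
  Total hydrogens = 15.
Molecular formula: C12H15NO3S

C12H15NO3S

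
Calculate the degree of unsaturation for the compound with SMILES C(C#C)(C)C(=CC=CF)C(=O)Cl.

Molecular formula from the SMILES: C9H8ClFO.
DoU = (2C + 2 + N − H − X)/2 = (2·9 + 2 + 0 − 8 − 2)/2 = 10/2 = 5.
(Structurally: 0 ring(s) + 5 π bond(s) = 5.)

5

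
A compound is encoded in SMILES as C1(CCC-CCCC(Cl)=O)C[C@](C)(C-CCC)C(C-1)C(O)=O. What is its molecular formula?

Heavy atoms from the SMILES: 18 C, 1 Cl, 3 O.
Implicit hydrogens by atom environment:
  11 × C: 2 H each → 22
  3 × C: no H
  2 × C: 3 H each → 6
  2 × C: 1 H each → 2
  2 × O: no H
  1 × Cl: no H
  1 × O: 1 H
  Total hydrogens = 31.
Molecular formula: C18H31ClO3

C18H31ClO3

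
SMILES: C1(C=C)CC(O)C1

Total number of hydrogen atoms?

10

Hydrogens are implicit in SMILES; fill each atom to its normal valence:
  3 × C: 2 H each → 6
  3 × C: 1 H each → 3
  1 × O: 1 H
  Total hydrogens = 10.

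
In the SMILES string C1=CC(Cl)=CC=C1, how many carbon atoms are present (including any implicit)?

The symbol for carbon appears 6 times in the SMILES. (Cl is a single chlorine, not C + l.)

6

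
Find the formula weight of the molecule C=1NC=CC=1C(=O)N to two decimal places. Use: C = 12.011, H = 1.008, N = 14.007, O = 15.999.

Molecular formula: C5H6N2O.
M = 5×12.011 + 6×1.008 + 2×14.007 + 1×15.999 = 110.12 g/mol.

110.12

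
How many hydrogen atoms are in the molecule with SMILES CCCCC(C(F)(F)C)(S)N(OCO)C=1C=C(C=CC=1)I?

20

Hydrogens are implicit in SMILES; fill each atom to its normal valence:
  4 × C: 2 H each → 8
  4 × C (aromatic): 1 H each → 4
  2 × C: 3 H each → 6
  2 × C: no H
  2 × C (aromatic): no H
  2 × F: no H
  1 × I: no H
  1 × N: no H
  1 × O: 1 H
  1 × O: no H
  1 × S: 1 H
  Total hydrogens = 20.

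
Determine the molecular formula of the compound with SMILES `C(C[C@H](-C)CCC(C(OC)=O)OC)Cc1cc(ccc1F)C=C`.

C19H27FO3

Heavy atoms from the SMILES: 19 C, 1 F, 3 O.
Implicit hydrogens by atom environment:
  6 × C: 2 H each → 12
  3 × C: 3 H each → 9
  3 × C (aromatic): 1 H each → 3
  3 × C: 1 H each → 3
  3 × C (aromatic): no H
  3 × O: no H
  1 × C: no H
  1 × F: no H
  Total hydrogens = 27.
Molecular formula: C19H27FO3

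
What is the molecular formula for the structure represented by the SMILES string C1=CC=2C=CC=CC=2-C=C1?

C10H8

Heavy atoms from the SMILES: 10 C.
Implicit hydrogens by atom environment:
  8 × C (aromatic): 1 H each → 8
  2 × C (aromatic): no H
  Total hydrogens = 8.
Molecular formula: C10H8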